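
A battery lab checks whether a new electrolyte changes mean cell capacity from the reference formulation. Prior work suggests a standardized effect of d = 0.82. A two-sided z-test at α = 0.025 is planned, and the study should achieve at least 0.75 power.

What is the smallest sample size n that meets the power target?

n = 13

Set Φ(δ − 2.241) = 0.75; then δ − 2.241 = Φ⁻¹(0.75) = 0.674, giving δ = 2.916.
(Ignoring the negligible lower-tail rejection probability gives the usual closed-form inversion.)
δ = d·√n ⇒ n = (δ/d)² = (2.916 / 0.82)² = 12.64.
Round up to the next whole unit.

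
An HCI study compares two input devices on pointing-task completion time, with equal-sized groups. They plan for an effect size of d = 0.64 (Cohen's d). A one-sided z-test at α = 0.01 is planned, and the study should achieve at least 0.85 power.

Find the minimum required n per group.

n = 56 per group

Set Φ(δ − 2.326) = 0.85; then δ − 2.326 = Φ⁻¹(0.85) = 1.036, giving δ = 3.363.
δ = d·√(n/2) ⇒ n = 2(δ/d)² = 2 × (3.363 / 0.64)² = 55.22.
Round up to the next whole unit.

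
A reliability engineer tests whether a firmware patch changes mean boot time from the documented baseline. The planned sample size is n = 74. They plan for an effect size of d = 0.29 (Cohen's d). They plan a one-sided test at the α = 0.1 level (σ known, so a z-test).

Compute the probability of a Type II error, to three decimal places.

β ≈ 0.113

Noncentrality parameter: δ = d·√n = 0.29 × √74 = 2.4947
Critical value for a one-sided test at α = 0.1: z_α = 1.282.
Power = Φ(δ − 1.282) = Φ(1.213) = 0.8875.
Type II error: β = 1 − power = 1 − 0.8875 = 0.1125.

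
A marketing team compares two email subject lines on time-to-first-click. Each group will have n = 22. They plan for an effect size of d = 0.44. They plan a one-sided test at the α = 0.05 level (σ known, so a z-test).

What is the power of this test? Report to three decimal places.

Noncentrality parameter: δ = d·√(n/2) = 0.44 × √(22/2) = 1.4593
One-sided α = 0.05 → critical value z_{0.05} = 1.645.
Power = P(Z > 1.645 − δ) = Φ(-0.186) = 0.4264.

Power ≈ 0.426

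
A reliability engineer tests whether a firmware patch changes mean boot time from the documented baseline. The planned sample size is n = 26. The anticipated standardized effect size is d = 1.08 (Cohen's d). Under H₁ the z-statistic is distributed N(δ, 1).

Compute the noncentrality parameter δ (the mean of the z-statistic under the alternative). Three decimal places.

δ ≈ 5.507

δ = d·√n = 1.08 × √26 = 5.5069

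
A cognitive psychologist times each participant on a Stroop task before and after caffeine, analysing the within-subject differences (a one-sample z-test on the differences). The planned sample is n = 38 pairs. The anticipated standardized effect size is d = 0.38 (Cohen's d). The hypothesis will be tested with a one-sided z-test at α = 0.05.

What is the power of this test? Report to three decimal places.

Noncentrality parameter: δ = d·√n = 0.38 × √38 = 2.3425
One-sided α = 0.05 → critical value z_{0.05} = 1.645.
Power = Φ(δ − 1.645) = Φ(0.698) = 0.7573.

Power ≈ 0.757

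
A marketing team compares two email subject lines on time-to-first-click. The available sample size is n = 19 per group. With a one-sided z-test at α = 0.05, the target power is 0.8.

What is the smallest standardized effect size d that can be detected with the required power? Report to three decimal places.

Required noncentrality: δ = z_{0.05} + z_{0.20} = 1.645 + 0.842 = 2.486.
δ = d·√(n/2) ⇒ d = δ/√(n/2) = 2.486/√(19/2) = 0.8067.

d ≈ 0.807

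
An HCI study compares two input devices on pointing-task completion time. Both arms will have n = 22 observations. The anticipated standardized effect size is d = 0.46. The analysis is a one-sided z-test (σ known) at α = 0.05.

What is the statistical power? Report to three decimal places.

Noncentrality parameter: δ = d·√(n/2) = 0.46 × √(22/2) = 1.5256
Critical value for a one-sided test at α = 0.05: z_α = 1.645.
Power = P(Z > 1.645 − δ) = Φ(-0.119) = 0.4526.

Power ≈ 0.453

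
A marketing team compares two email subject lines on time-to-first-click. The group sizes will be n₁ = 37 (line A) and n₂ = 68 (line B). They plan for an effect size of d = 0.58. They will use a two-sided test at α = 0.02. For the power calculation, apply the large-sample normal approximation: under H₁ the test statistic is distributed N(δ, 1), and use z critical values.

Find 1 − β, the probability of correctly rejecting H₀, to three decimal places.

Power ≈ 0.696

Noncentrality parameter: δ = d / √(1/n₁ + 1/n₂) = 0.58 / √(1/37 + 1/68) = 2.8392
Two-sided α = 0.02 → critical value z_{0.01} = 2.326.
Power = Φ(δ − 2.326) + Φ(−δ − 2.326) = Φ(0.513) + Φ(-5.165) = 0.6960 + 0.0000 = 0.6960.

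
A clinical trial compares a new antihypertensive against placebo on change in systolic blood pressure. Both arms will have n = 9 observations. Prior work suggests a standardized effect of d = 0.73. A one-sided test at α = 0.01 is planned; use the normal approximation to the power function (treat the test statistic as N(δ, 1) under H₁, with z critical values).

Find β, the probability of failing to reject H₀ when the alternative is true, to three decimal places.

Noncentrality parameter: λ = d·√(n/2) = 0.73 × √(9/2) = 1.5486
Critical value for a one-sided test at α = 0.01: z_α = 2.326.
Power = P(Z > 2.326 − λ) = Φ(-0.778) = 0.2183.
Type II error: β = 1 − power = 1 − 0.2183 = 0.7817.

β ≈ 0.782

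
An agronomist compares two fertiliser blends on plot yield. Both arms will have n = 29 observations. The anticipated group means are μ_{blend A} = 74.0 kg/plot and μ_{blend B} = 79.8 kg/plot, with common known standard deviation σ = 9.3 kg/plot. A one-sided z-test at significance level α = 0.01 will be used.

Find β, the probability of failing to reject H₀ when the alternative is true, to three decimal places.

Standardized effect: d = |μ_{blend A} − μ_{blend B}| / σ = |74.0 − 79.8| / 9.3 = 0.6237
Noncentrality parameter: δ = d·√(n/2) = 0.6237 × √(29/2) = 2.3748
One-sided α = 0.01 → critical value z_{0.01} = 2.326.
Power = P(Z > 2.326 − δ) = Φ(0.048) = 0.5193.
Type II error: β = 1 − power = 1 − 0.5193 = 0.4807.

β ≈ 0.481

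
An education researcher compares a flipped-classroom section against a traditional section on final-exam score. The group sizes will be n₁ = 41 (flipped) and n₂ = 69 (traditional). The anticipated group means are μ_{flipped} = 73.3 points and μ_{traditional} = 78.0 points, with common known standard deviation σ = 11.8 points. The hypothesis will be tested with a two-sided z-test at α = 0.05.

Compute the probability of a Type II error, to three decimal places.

Standardized effect: d = |μ_{flipped} − μ_{traditional}| / σ = |73.3 − 78.0| / 11.8 = 0.3983
Noncentrality parameter: δ = d / √(1/n₁ + 1/n₂) = 0.3983 / √(1/41 + 1/69) = 2.0199
Two-sided α = 0.05 → critical value z_{0.025} = 1.960.
Power = Φ(δ − 1.960) + Φ(−δ − 1.960) = Φ(0.060) + Φ(-3.980) = 0.5239 + 0.0000 = 0.5239.
Type II error: β = 1 − power = 1 − 0.5239 = 0.4761.

β ≈ 0.476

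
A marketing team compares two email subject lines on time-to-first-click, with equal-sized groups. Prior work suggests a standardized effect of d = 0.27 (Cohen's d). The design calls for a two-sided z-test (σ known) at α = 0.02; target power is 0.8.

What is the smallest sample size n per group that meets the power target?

n = 276 per group

Set Φ(δ − 2.326) = 0.8; then δ − 2.326 = Φ⁻¹(0.8) = 0.842, giving δ = 3.168.
(The Φ(−δ − z_{α/2}) term is vanishingly small for δ > 0 and is dropped in the standard sample-size formula.)
δ = d·√(n/2) ⇒ n = 2(δ/d)² = 2 × (3.168 / 0.27)² = 275.34.
Rounding up, n = 276 per group.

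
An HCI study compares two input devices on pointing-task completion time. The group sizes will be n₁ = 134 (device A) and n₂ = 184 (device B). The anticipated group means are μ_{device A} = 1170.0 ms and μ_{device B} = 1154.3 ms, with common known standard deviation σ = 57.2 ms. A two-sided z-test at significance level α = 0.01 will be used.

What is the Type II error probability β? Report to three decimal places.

β ≈ 0.563

Standardized effect: d = |μ_{device A} − μ_{device B}| / σ = |1170.0 − 1154.3| / 57.2 = 0.2745
Noncentrality parameter: δ = d / √(1/n₁ + 1/n₂) = 0.2745 / √(1/134 + 1/184) = 2.4169
Critical value for a two-sided test at α = 0.01: z_{α/2} = 2.576.
Power = Φ(δ − 2.576) + Φ(−δ − 2.576) = Φ(-0.159) + Φ(-4.993) = 0.4368 + 0.0000 = 0.4368.
Type II error: β = 1 − power = 1 − 0.4368 = 0.5632.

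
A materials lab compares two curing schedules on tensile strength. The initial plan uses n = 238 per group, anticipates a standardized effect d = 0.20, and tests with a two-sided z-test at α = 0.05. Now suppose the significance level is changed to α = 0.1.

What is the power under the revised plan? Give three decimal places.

δ = d·√(n/2) = 0.20 × √(238/2) = 2.1817 (unchanged). New critical value: z_{0.05} = 1.645.
Revised power = Φ(δ − 1.645) + Φ(−δ − 1.645) = Φ(0.537) + Φ(-3.827) = 0.7043 + 0.0001 = 0.7044.

Power ≈ 0.704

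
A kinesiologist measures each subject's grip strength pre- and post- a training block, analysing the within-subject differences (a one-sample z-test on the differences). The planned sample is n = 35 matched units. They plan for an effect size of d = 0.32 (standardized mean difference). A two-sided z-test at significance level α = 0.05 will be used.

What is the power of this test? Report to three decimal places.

Noncentrality parameter: δ = d·√n = 0.32 × √35 = 1.8931
Two-sided α = 0.05 → critical value z_{0.025} = 1.960.
Power = Φ(δ − 1.960) + Φ(−δ − 1.960) = Φ(-0.067) + Φ(-3.853) = 0.4734 + 0.0001 = 0.4734.

Power ≈ 0.473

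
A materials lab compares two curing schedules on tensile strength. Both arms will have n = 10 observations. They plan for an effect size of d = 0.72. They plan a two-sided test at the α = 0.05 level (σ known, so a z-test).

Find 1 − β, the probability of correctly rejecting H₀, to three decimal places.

Power ≈ 0.363

Noncentrality parameter: λ = d·√(n/2) = 0.72 × √(10/2) = 1.6100
Critical value for a two-sided test at α = 0.05: z_{α/2} = 1.960.
Power = Φ(λ − 1.960) + Φ(−λ − 1.960) = Φ(-0.350) + Φ(-3.570) = 0.3632 + 0.0002 = 0.3633.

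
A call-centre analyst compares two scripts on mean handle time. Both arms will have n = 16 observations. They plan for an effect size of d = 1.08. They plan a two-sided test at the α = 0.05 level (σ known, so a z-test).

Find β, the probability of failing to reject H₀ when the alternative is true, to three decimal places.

β ≈ 0.137

Noncentrality parameter: δ = d·√(n/2) = 1.08 × √(16/2) = 3.0547
Two-sided α = 0.05 → critical value z_{0.025} = 1.960.
Power = Φ(δ − 1.960) + Φ(−δ − 1.960) = Φ(1.095) + Φ(-5.015) = 0.8632 + 0.0000 = 0.8632.
Type II error: β = 1 − power = 1 − 0.8632 = 0.1368.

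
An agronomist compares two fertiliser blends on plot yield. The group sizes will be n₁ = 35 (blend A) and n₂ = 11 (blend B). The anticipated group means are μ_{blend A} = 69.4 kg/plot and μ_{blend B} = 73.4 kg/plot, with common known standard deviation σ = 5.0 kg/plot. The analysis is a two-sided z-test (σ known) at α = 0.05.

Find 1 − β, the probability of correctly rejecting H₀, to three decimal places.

Standardized effect: d = |μ_{blend A} − μ_{blend B}| / σ = |69.4 − 73.4| / 5.0 = 0.8000
Noncentrality parameter: δ = d / √(1/n₁ + 1/n₂) = 0.8000 / √(1/35 + 1/11) = 2.3144
Critical value for a two-sided test at α = 0.05: z_{α/2} = 1.960.
Power = Φ(δ − 1.960) + Φ(−δ − 1.960) = Φ(0.354) + Φ(-4.274) = 0.6385 + 0.0000 = 0.6385.

Power ≈ 0.639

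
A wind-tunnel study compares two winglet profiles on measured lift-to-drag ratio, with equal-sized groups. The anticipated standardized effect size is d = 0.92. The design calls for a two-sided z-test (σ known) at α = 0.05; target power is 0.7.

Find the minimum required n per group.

n = 15 per group

For power 0.7 need Φ(δ − z_{0.025}) = 0.7, so δ = z_{0.025} + z_{0.30} = 1.960 + 0.524 = 2.484.
(Ignoring the negligible lower-tail rejection probability gives the usual closed-form inversion.)
δ = d·√(n/2) ⇒ n = 2(δ/d)² = 2 × (2.484 / 0.92)² = 14.58.
Rounding up, n = 15 per group.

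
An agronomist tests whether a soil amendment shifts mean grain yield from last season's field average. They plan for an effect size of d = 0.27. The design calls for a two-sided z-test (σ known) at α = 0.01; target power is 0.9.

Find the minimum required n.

Set Φ(δ − 2.576) = 0.9; then δ − 2.576 = Φ⁻¹(0.9) = 1.282, giving δ = 3.857.
(The Φ(−δ − z_{α/2}) term is vanishingly small for δ > 0 and is dropped in the standard sample-size formula.)
δ = d·√n ⇒ n = (δ/d)² = (3.857 / 0.27)² = 204.11.
Round up to the next whole unit.

n = 205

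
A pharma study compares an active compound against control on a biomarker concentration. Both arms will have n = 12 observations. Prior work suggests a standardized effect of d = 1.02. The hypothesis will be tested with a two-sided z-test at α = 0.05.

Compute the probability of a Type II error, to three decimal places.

β ≈ 0.295

Noncentrality parameter: δ = d·√(n/2) = 1.02 × √(12/2) = 2.4985
Critical value for a two-sided test at α = 0.05: z_{α/2} = 1.960.
Power = Φ(δ − 1.960) + Φ(−δ − 1.960) = Φ(0.539) + Φ(-4.458) = 0.7049 + 0.0000 = 0.7049.
Type II error: β = 1 − power = 1 − 0.7049 = 0.2951.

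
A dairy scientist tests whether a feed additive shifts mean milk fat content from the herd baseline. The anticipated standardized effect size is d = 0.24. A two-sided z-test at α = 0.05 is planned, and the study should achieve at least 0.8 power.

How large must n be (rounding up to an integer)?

n = 137

Set Φ(δ − 1.960) = 0.8; then δ − 1.960 = Φ⁻¹(0.8) = 0.842, giving δ = 2.802.
(The Φ(−δ − z_{α/2}) term is vanishingly small for δ > 0 and is dropped in the standard sample-size formula.)
δ = d·√n ⇒ n = (δ/d)² = (2.802 / 0.24)² = 136.27.
Rounding up, n = 137.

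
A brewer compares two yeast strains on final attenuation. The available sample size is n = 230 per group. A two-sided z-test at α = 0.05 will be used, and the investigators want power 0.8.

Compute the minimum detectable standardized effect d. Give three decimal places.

d ≈ 0.261

Required noncentrality: δ = z_{0.025} + z_{0.20} = 1.960 + 0.842 = 2.802.
(The second rejection-region term Φ(−δ − z_{α/2}) is negligible and dropped.)
δ = d·√(n/2) ⇒ d = δ/√(n/2) = 2.802/√(230/2) = 0.2612.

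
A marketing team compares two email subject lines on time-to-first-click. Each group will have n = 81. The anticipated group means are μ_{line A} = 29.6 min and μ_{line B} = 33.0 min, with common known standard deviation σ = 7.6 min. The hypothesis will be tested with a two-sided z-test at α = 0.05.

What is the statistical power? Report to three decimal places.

Power ≈ 0.812

Standardized effect: d = |μ_{line A} − μ_{line B}| / σ = |29.6 − 33.0| / 7.6 = 0.4474
Noncentrality parameter: δ = d·√(n/2) = 0.4474 × √(81/2) = 2.8470
Two-sided α = 0.05 → critical value z_{0.025} = 1.960.
Power = Φ(δ − 1.960) + Φ(−δ − 1.960) = Φ(0.887) + Φ(-4.807) = 0.8125 + 0.0000 = 0.8125.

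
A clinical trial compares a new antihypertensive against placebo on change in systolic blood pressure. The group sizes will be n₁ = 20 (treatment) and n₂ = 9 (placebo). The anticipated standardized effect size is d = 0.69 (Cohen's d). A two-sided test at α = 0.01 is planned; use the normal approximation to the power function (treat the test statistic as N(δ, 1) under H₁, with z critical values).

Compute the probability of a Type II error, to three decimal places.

Noncentrality parameter: δ = d / √(1/n₁ + 1/n₂) = 0.69 / √(1/20 + 1/9) = 1.7190
Two-sided α = 0.01 → critical value z_{0.005} = 2.576.
Power = Φ(δ − 2.576) + Φ(−δ − 2.576) = Φ(-0.857) + Φ(-4.295) = 0.1958 + 0.0000 = 0.1958.
Type II error: β = 1 − power = 1 − 0.1958 = 0.8042.

β ≈ 0.804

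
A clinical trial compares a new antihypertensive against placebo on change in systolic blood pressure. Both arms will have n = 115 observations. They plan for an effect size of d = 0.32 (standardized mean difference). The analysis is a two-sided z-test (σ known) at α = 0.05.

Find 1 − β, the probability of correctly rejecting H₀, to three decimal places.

Noncentrality parameter: δ = d·√(n/2) = 0.32 × √(115/2) = 2.4265
Critical value for a two-sided test at α = 0.05: z_{α/2} = 1.960.
Power = Φ(δ − 1.960) + Φ(−δ − 1.960) = Φ(0.467) + Φ(-4.386) = 0.6796 + 0.0000 = 0.6796.

Power ≈ 0.680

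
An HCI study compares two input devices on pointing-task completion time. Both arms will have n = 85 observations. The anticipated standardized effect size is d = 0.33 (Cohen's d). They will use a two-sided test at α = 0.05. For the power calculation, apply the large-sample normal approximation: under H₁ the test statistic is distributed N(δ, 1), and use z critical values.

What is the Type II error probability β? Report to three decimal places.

Noncentrality parameter: δ = d·√(n/2) = 0.33 × √(85/2) = 2.1513
Two-sided α = 0.05 → critical value z_{0.025} = 1.960.
Power = Φ(δ − 1.960) + Φ(−δ − 1.960) = Φ(0.191) + Φ(-4.111) = 0.5759 + 0.0000 = 0.5759.
Type II error: β = 1 − power = 1 − 0.5759 = 0.4241.

β ≈ 0.424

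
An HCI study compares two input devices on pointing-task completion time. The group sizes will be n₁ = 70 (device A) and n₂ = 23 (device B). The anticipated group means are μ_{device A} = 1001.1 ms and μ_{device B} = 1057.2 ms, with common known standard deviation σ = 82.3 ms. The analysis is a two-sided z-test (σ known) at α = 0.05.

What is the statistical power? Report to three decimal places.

Standardized effect: d = |μ_{device A} − μ_{device B}| / σ = |1001.1 − 1057.2| / 82.3 = 0.6817
Noncentrality parameter: δ = d / √(1/n₁ + 1/n₂) = 0.6817 / √(1/70 + 1/23) = 2.8362
Two-sided α = 0.05 → critical value z_{0.025} = 1.960.
Power = Φ(δ − 1.960) + Φ(−δ − 1.960) = Φ(0.876) + Φ(-4.796) = 0.8095 + 0.0000 = 0.8095.

Power ≈ 0.810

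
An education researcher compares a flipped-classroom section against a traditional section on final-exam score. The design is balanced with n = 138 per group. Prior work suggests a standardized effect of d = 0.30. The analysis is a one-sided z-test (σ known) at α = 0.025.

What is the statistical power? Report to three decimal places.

Power ≈ 0.703

Noncentrality parameter: δ = d·√(n/2) = 0.30 × √(138/2) = 2.4920
One-sided α = 0.025 → critical value z_{0.025} = 1.960.
Power = P(Z > 1.960 − δ) = Φ(0.532) = 0.7026.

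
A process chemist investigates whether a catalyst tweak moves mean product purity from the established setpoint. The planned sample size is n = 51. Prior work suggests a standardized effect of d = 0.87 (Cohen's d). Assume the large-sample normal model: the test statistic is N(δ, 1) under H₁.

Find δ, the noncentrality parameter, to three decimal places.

δ ≈ 6.213

δ = d·√n = 0.87 × √51 = 6.2130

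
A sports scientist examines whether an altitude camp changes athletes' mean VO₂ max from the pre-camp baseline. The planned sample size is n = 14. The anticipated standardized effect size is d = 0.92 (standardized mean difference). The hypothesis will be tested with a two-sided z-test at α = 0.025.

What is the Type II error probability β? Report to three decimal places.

β ≈ 0.115

Noncentrality parameter: δ = d·√n = 0.92 × √14 = 3.4423
Two-sided α = 0.025 → critical value z_{0.0125} = 2.241.
Power = Φ(δ − 2.241) + Φ(−δ − 2.241) = Φ(1.201) + Φ(-5.684) = 0.8851 + 0.0000 = 0.8851.
Type II error: β = 1 − power = 1 − 0.8851 = 0.1149.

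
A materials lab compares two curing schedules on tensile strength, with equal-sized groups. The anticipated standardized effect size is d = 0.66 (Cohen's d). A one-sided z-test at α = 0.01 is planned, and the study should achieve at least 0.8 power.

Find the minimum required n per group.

n = 47 per group

For power 0.8 need Φ(δ − z_{0.01}) = 0.8, so δ = z_{0.01} + z_{0.20} = 2.326 + 0.842 = 3.168.
δ = d·√(n/2) ⇒ n = 2(δ/d)² = 2 × (3.168 / 0.66)² = 46.08.
Round up to the next whole unit.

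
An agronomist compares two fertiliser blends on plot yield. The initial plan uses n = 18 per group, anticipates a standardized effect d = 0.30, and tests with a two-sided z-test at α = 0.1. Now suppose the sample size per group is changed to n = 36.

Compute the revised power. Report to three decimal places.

Power ≈ 0.357

With n = 36 per group: δ = d·√(n/2) = 0.30 × √(36/2) = 1.2728. Critical value z_{0.05} = 1.645.
Revised power = Φ(δ − 1.645) + Φ(−δ − 1.645) = Φ(-0.372) + Φ(-2.918) = 0.3549 + 0.0018 = 0.3567.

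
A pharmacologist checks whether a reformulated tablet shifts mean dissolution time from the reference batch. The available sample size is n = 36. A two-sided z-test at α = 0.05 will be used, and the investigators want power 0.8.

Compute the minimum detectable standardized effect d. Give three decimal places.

Need Φ(δ − 1.960) = 0.8, so δ = 1.960 + 0.842 = 2.802.
(The second rejection-region term Φ(−δ − z_{α/2}) is negligible and dropped.)
δ = d·√n ⇒ d = δ/√n = 2.802/√36 = 0.4669.

d ≈ 0.467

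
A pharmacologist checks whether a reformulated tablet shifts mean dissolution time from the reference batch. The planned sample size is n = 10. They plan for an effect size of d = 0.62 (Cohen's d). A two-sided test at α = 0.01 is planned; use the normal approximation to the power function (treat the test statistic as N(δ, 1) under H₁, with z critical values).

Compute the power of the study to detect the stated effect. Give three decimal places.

Power ≈ 0.269

Noncentrality parameter: δ = d·√n = 0.62 × √10 = 1.9606
Two-sided α = 0.01 → critical value z_{0.005} = 2.576.
Power = Φ(δ − 2.576) + Φ(−δ − 2.576) = Φ(-0.615) + Φ(-4.536) = 0.2692 + 0.0000 = 0.2692.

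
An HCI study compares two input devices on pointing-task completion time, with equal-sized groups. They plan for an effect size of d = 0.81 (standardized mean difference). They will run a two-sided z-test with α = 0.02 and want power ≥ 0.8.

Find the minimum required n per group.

Set Φ(δ − 2.326) = 0.8; then δ − 2.326 = Φ⁻¹(0.8) = 0.842, giving δ = 3.168.
(For δ > 0 the lower-tail rejection region contributes negligibly to power, so the one-term inversion is standard.)
δ = d·√(n/2) ⇒ n = 2(δ/d)² = 2 × (3.168 / 0.81)² = 30.59.
Round up to the next whole unit.

n = 31 per group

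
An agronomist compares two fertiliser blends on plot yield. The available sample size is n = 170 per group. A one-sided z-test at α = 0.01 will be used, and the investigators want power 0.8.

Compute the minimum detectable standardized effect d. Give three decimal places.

Required noncentrality: δ = z_{0.01} + z_{0.20} = 2.326 + 0.842 = 3.168.
δ = d·√(n/2) ⇒ d = δ/√(n/2) = 3.168/√(170/2) = 0.3436.

d ≈ 0.344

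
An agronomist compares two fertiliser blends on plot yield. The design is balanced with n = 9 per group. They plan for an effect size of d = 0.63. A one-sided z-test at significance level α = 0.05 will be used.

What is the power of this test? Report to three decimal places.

Noncentrality parameter: δ = d·√(n/2) = 0.63 × √(9/2) = 1.3364
One-sided α = 0.05 → critical value z_{0.05} = 1.645.
Power = Φ(δ − 1.645) = Φ(-0.308) = 0.3789.

Power ≈ 0.379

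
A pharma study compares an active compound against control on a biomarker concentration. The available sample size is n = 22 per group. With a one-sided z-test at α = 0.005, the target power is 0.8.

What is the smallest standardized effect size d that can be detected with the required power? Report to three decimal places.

Required noncentrality: δ = z_{0.005} + z_{0.20} = 2.576 + 0.842 = 3.417.
δ = d·√(n/2) ⇒ d = δ/√(n/2) = 3.417/√(22/2) = 1.0304.

d ≈ 1.030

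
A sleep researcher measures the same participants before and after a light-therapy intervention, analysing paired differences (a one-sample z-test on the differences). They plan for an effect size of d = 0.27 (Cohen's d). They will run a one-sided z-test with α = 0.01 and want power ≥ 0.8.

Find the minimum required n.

Set Φ(δ − 2.326) = 0.8; then δ − 2.326 = Φ⁻¹(0.8) = 0.842, giving δ = 3.168.
δ = d·√n ⇒ n = (δ/d)² = (3.168 / 0.27)² = 137.67.
Rounding up, n = 138.

n = 138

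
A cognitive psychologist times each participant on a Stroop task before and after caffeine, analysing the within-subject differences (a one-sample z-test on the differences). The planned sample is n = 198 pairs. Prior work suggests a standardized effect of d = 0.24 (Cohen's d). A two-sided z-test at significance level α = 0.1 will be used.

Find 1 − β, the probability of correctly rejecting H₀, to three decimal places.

Noncentrality parameter: λ = d·√n = 0.24 × √198 = 3.3771
Two-sided α = 0.1 → critical value z_{0.05} = 1.645.
Power = Φ(λ − 1.645) + Φ(−λ − 1.645) = Φ(1.732) + Φ(-5.022) = 0.9584 + 0.0000 = 0.9584.

Power ≈ 0.958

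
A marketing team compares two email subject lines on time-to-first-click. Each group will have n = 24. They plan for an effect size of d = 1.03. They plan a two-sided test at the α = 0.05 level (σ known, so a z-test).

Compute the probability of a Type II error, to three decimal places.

β ≈ 0.054

Noncentrality parameter: δ = d·√(n/2) = 1.03 × √(24/2) = 3.5680
Critical value for a two-sided test at α = 0.05: z_{α/2} = 1.960.
Power = Φ(δ − 1.960) + Φ(−δ − 1.960) = Φ(1.608) + Φ(-5.528) = 0.9461 + 0.0000 = 0.9461.
Type II error: β = 1 − power = 1 − 0.9461 = 0.0539.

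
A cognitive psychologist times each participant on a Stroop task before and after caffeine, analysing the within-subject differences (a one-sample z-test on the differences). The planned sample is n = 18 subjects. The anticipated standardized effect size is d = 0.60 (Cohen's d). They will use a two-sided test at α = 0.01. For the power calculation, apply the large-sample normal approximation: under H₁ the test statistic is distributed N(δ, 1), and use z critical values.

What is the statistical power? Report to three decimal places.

Power ≈ 0.488

Noncentrality parameter: λ = d·√n = 0.60 × √18 = 2.5456
Critical value for a two-sided test at α = 0.01: z_{α/2} = 2.576.
Power = Φ(λ − 2.576) + Φ(−λ − 2.576) = Φ(-0.030) + Φ(-5.121) = 0.4879 + 0.0000 = 0.4879.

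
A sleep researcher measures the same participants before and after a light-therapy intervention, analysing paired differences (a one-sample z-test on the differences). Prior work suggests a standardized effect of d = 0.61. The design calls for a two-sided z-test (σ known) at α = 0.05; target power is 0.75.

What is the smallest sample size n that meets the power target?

For power 0.75 need Φ(δ − z_{0.025}) = 0.75, so δ = z_{0.025} + z_{0.25} = 1.960 + 0.674 = 2.634.
(The Φ(−δ − z_{α/2}) term is vanishingly small for δ > 0 and is dropped in the standard sample-size formula.)
δ = d·√n ⇒ n = (δ/d)² = (2.634 / 0.61)² = 18.65.
Round up to the next whole unit.

n = 19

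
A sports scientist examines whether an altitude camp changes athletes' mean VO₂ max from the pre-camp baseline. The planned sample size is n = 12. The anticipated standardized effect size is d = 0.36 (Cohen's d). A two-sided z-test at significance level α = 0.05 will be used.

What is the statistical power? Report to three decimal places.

Power ≈ 0.239

Noncentrality parameter: δ = d·√n = 0.36 × √12 = 1.2471
Two-sided α = 0.05 → critical value z_{0.025} = 1.960.
Power = Φ(δ − 1.960) + Φ(−δ − 1.960) = Φ(-0.713) + Φ(-3.207) = 0.2380 + 0.0007 = 0.2386.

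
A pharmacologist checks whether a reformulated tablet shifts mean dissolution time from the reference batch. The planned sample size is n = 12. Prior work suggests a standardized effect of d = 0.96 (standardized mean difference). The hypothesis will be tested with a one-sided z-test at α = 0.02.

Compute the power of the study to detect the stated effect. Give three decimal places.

Noncentrality parameter: δ = d·√n = 0.96 × √12 = 3.3255
Critical value for a one-sided test at α = 0.02: z_α = 2.054.
Power = Φ(δ − 2.054) = Φ(1.272) = 0.8983.

Power ≈ 0.898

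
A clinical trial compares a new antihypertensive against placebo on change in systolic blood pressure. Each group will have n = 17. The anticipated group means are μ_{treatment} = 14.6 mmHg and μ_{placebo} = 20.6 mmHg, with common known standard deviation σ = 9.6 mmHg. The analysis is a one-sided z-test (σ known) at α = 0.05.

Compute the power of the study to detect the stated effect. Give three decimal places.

Standardized effect: d = |μ_{treatment} − μ_{placebo}| / σ = |14.6 − 20.6| / 9.6 = 0.6250
Noncentrality parameter: δ = d·√(n/2) = 0.6250 × √(17/2) = 1.8222
Critical value for a one-sided test at α = 0.05: z_α = 1.645.
Power = P(Z > 1.645 − δ) = Φ(0.177) = 0.5704.

Power ≈ 0.570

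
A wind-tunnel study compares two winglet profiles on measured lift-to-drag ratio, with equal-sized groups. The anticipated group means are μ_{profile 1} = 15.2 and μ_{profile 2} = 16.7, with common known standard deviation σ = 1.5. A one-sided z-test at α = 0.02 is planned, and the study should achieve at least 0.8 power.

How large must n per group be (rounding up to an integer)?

n = 17 per group

Standardized effect: d = |μ_{profile 1} − μ_{profile 2}| / σ = |15.2 − 16.7| / 1.5 = 1.0000
Set Φ(δ − 2.054) = 0.8; then δ − 2.054 = Φ⁻¹(0.8) = 0.842, giving δ = 2.895.
δ = d·√(n/2) ⇒ n = 2(δ/d)² = 2 × (2.895 / 1.0000)² = 16.77.
Round up to the next whole unit.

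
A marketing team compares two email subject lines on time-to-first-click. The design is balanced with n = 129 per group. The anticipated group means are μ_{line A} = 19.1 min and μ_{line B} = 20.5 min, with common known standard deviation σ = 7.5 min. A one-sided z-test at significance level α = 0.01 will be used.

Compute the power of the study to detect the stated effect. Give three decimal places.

Power ≈ 0.204

Standardized effect: d = |μ_{line A} − μ_{line B}| / σ = |19.1 − 20.5| / 7.5 = 0.1867
Noncentrality parameter: δ = d·√(n/2) = 0.1867 × √(129/2) = 1.4992
One-sided α = 0.01 → critical value z_{0.01} = 2.326.
Power = P(Z > 2.326 − δ) = Φ(-0.827) = 0.2041.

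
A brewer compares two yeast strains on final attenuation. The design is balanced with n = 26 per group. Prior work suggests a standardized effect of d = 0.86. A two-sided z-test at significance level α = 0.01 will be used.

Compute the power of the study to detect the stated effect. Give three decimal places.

Power ≈ 0.700

Noncentrality parameter: δ = d·√(n/2) = 0.86 × √(26/2) = 3.1008
Two-sided α = 0.01 → critical value z_{0.005} = 2.576.
Power = Φ(δ − 2.576) + Φ(−δ − 2.576) = Φ(0.525) + Φ(-5.677) = 0.7002 + 0.0000 = 0.7002.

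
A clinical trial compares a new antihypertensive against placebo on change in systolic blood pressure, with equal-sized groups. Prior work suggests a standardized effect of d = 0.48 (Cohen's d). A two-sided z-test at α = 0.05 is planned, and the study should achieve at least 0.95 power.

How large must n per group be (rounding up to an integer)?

For power 0.95 need Φ(δ − z_{0.025}) = 0.95, so δ = z_{0.025} + z_{0.05} = 1.960 + 1.645 = 3.605.
(The Φ(−δ − z_{α/2}) term is vanishingly small for δ > 0 and is dropped in the standard sample-size formula.)
δ = d·√(n/2) ⇒ n = 2(δ/d)² = 2 × (3.605 / 0.48)² = 112.80.
Round up to the next whole unit.

n = 113 per group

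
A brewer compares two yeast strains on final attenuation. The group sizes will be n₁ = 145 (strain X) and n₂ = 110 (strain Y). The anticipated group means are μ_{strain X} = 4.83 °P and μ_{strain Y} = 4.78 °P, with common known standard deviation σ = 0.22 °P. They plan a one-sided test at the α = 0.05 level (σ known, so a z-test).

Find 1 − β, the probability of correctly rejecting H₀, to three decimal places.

Power ≈ 0.561

Standardized effect: d = |μ_{strain X} − μ_{strain Y}| / σ = |4.83 − 4.78| / 0.22 = 0.2273
Noncentrality parameter: λ = d / √(1/n₁ + 1/n₂) = 0.2273 / √(1/145 + 1/110) = 1.7975
Critical value for a one-sided test at α = 0.05: z_α = 1.645.
Power = P(Z > 1.645 − λ) = Φ(0.153) = 0.5606.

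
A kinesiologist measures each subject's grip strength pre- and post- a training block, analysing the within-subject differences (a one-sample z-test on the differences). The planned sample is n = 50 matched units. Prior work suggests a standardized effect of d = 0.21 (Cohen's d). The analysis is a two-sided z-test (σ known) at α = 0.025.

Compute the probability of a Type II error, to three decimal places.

Noncentrality parameter: δ = d·√n = 0.21 × √50 = 1.4849
Critical value for a two-sided test at α = 0.025: z_{α/2} = 2.241.
Power = Φ(δ − 2.241) + Φ(−δ − 2.241) = Φ(-0.756) + Φ(-3.726) = 0.2247 + 0.0001 = 0.2248.
Type II error: β = 1 − power = 1 − 0.2248 = 0.7752.

β ≈ 0.775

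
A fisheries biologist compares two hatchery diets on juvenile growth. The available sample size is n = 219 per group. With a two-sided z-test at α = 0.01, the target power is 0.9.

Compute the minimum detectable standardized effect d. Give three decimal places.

Required noncentrality: δ = z_{0.005} + z_{0.10} = 2.576 + 1.282 = 3.857.
(Lower-tail contribution to power is negligible for δ > 0.)
δ = d·√(n/2) ⇒ d = δ/√(n/2) = 3.857/√(219/2) = 0.3686.

d ≈ 0.369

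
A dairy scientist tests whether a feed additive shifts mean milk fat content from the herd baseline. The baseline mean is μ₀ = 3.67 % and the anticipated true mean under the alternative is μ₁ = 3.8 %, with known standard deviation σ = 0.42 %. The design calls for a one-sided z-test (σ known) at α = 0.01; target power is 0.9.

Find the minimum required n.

Standardized effect: d = |μ₁ − μ₀| / σ = |3.8 − 3.67| / 0.42 = 0.3095
Set Φ(δ − 2.326) = 0.9; then δ − 2.326 = Φ⁻¹(0.9) = 1.282, giving δ = 3.608.
δ = d·√n ⇒ n = (δ/d)² = (3.608 / 0.3095)² = 135.87.
Round up to the next whole unit.

n = 136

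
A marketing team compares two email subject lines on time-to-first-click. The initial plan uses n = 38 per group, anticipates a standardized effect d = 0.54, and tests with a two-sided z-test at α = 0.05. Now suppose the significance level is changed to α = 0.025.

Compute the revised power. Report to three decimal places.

δ = d·√(n/2) = 0.54 × √(38/2) = 2.3538 (unchanged). New critical value: z_{0.0125} = 2.241.
Revised power = Φ(δ − 2.241) + Φ(−δ − 2.241) = Φ(0.112) + Φ(-4.595) = 0.5447 + 0.0000 = 0.5448.

Power ≈ 0.545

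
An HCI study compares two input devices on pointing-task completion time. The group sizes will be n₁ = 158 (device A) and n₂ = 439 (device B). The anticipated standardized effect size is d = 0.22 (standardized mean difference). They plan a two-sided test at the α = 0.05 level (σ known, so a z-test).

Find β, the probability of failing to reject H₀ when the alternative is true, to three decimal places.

β ≈ 0.340

Noncentrality parameter: δ = d / √(1/n₁ + 1/n₂) = 0.22 / √(1/158 + 1/439) = 2.3714
Critical value for a two-sided test at α = 0.05: z_{α/2} = 1.960.
Power = Φ(δ − 1.960) + Φ(−δ − 1.960) = Φ(0.411) + Φ(-4.331) = 0.6596 + 0.0000 = 0.6596.
Type II error: β = 1 − power = 1 − 0.6596 = 0.3404.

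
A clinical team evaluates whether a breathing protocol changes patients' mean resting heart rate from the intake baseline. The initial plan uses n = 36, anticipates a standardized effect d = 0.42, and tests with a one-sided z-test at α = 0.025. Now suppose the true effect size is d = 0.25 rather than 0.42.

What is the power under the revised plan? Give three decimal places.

With d = 0.25: δ = d·√n = 0.25 × √36 = 1.5000. Critical value z_{0.025} = 1.960.
Revised power = P(Z > 1.960 − δ) = Φ(-0.460) = 0.3228.

Power ≈ 0.323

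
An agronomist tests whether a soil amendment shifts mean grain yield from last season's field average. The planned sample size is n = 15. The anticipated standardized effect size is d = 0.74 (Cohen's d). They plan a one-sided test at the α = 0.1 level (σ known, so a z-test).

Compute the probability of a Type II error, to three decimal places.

Noncentrality parameter: λ = d·√n = 0.74 × √15 = 2.8660
Critical value for a one-sided test at α = 0.1: z_α = 1.282.
Power = P(Z > 1.282 − λ) = Φ(1.584) = 0.9435.
Type II error: β = 1 − power = 1 − 0.9435 = 0.0565.

β ≈ 0.057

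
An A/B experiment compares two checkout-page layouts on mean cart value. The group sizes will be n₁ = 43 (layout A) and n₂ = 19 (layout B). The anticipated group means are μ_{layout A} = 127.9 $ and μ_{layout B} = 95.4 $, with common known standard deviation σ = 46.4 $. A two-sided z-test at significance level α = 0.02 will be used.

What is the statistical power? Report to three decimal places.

Power ≈ 0.586

Standardized effect: d = |μ_{layout A} − μ_{layout B}| / σ = |127.9 − 95.4| / 46.4 = 0.7004
Noncentrality parameter: δ = d / √(1/n₁ + 1/n₂) = 0.7004 / √(1/43 + 1/19) = 2.5426
Critical value for a two-sided test at α = 0.02: z_{α/2} = 2.326.
Power = Φ(δ − 2.326) + Φ(−δ − 2.326) = Φ(0.216) + Φ(-4.869) = 0.5856 + 0.0000 = 0.5856.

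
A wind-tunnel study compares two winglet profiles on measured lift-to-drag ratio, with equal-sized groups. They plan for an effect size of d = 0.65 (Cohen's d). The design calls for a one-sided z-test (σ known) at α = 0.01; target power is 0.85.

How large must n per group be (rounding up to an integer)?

For power 0.85 need Φ(δ − z_{0.01}) = 0.85, so δ = z_{0.01} + z_{0.15} = 2.326 + 1.036 = 3.363.
δ = d·√(n/2) ⇒ n = 2(δ/d)² = 2 × (3.363 / 0.65)² = 53.53.
Rounding up, n = 54 per group.

n = 54 per group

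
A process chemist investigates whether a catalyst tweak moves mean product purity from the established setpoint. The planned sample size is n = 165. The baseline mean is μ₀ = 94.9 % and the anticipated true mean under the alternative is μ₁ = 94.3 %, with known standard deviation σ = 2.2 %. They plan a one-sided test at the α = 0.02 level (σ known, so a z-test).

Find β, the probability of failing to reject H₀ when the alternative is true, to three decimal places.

Standardized effect: d = |μ₁ − μ₀| / σ = |94.3 − 94.9| / 2.2 = 0.2727
Noncentrality parameter: δ = d·√n = 0.2727 × √165 = 3.5032
One-sided α = 0.02 → critical value z_{0.02} = 2.054.
Power = P(Z > 2.054 − δ) = Φ(1.449) = 0.9264.
Type II error: β = 1 − power = 1 − 0.9264 = 0.0736.

β ≈ 0.074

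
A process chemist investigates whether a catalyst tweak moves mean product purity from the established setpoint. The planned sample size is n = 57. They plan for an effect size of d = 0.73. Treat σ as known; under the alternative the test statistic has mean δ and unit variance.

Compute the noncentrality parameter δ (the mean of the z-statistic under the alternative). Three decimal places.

The noncentrality parameter scales effect size by the design's sample-size factor: δ = d·√n = 0.73 × √57 = 5.5114

δ ≈ 5.511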